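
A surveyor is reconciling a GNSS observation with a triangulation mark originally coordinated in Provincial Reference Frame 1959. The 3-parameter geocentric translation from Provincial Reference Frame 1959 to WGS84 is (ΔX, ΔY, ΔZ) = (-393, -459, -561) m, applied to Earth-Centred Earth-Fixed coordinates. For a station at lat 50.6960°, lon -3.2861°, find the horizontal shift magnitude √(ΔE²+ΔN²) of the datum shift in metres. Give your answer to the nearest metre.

The local east axis at (φ, λ) is (−sin λ, cos λ, 0), so ΔE = −sin(-3.2861°)·(-393) + cos(-3.2861°)·(-459) = -480.77 m.
The local north axis is (−sin φ cos λ, −sin φ sin λ, cos φ), giving ΔN = 303.602 − 20.359 − 355.357 = -72.11 m.
Horizontal magnitude = √(ΔE² + ΔN²) = √((-480.77)² + (-72.11)²) = 486.15 m.

486 m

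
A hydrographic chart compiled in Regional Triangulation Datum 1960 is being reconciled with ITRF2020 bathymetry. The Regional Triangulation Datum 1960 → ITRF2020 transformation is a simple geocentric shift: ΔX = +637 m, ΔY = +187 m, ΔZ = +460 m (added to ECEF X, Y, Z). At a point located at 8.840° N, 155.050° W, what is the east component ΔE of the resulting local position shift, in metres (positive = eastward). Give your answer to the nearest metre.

At φ = 8.840°, λ = -155.050°: sin φ = 0.153676, cos φ = 0.988121, sin λ = -0.421827, cos λ = -0.906676.
ΔE = −sin λ·ΔX + cos λ·ΔY = −(-0.421827)·(637) + (-0.906676)·(187) = 99.16 m.

ΔE = 99 m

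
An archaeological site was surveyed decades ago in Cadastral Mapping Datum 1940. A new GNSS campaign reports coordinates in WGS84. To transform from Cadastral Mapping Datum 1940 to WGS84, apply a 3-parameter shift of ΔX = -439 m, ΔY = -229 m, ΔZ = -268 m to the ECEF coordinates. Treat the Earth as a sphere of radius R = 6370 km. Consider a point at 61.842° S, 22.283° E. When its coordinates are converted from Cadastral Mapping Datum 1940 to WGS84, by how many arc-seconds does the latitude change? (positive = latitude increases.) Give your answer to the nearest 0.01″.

sin φ = -0.881650, cos φ = 0.471905, sin λ = 0.379182, cos λ = 0.925322.
North component: ΔN = −sin φ cos λ·ΔX − sin φ sin λ·ΔY + cos φ·ΔZ = −(-0.881650)(0.925322)(-439) − (-0.881650)(0.379182)(-229) + (0.471905)(-268) = -561.17 m.
1° of latitude spans πR/180 = 111177 m, so Δφ = -561.17 / 111177 × 3600 = -18.171″.

Δφ = -18.17″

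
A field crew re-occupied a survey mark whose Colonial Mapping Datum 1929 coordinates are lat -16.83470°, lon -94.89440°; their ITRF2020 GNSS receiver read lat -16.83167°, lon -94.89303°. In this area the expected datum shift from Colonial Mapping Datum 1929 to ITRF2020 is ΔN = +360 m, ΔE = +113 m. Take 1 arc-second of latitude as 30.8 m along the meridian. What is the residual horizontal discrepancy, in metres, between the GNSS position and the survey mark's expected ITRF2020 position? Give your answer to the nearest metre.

40 m

Observed coordinate differences: Δφ = +0.00303°, Δλ = +0.00137°.
Converting to metres (1° lat = 110880 m, cos φ = 0.957144): observed ΔN = 336.0 m, observed ΔE = 145.4 m.
Subtracting the expected shift leaves a residual of 336.0 − (360) = -24.0 m north and 145.4 − (113) = 32.4 m east.
Residual distance = √((-24.0)² + 32.4²) = 40.3 m.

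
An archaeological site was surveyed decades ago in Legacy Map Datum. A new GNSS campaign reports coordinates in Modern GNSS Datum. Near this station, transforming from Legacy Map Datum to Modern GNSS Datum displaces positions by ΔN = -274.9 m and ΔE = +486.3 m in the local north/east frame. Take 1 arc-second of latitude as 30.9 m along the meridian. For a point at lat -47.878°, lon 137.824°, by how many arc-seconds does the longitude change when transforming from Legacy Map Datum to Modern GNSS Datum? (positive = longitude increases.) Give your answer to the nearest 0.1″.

Δλ = 23.5″

At latitude -47.878°, cos φ = 0.670711.
1″ of longitude at this latitude = 30.90 × cos φ = 20.7250 m, so Δλ = 486.3 / 20.7250 = 23.464″.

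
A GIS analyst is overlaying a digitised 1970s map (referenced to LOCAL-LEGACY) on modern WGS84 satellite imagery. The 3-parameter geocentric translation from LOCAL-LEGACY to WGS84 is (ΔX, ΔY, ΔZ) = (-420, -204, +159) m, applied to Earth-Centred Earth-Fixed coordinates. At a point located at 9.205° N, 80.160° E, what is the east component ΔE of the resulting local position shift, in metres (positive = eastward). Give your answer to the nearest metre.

At φ = 9.205°, λ = 80.160°: sin φ = 0.159967, cos φ = 0.987122, sin λ = 0.985289, cos λ = 0.170897.
ΔE = −sin λ·ΔX + cos λ·ΔY = −(0.985289)·(-420) + (0.170897)·(-204) = 378.96 m.

ΔE = 379 m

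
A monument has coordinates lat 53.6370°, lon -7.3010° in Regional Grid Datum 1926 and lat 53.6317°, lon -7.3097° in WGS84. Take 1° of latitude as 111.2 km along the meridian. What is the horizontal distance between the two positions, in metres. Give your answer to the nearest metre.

822 m

Δφ = 53.6317° − 53.6370° = -0.0053°; Δλ = -7.3097° − -7.3010° = -0.0087°.
ΔN = Δφ × 111200 = -589.4 m; ΔE = Δλ × 111200 × cos(53.6370°) = -0.0087 × 111200 × 0.592899 = -573.6 m.
Distance = √(ΔE² + ΔN²) = √((-573.6)² + (-589.4)²) = 822.4 m.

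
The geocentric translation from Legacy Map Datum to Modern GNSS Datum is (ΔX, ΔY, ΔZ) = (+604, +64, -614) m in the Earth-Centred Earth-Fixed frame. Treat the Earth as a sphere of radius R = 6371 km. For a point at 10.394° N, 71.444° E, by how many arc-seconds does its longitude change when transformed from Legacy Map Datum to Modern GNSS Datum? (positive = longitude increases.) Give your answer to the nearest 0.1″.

sin φ = 0.180416, cos φ = 0.983590, sin λ = 0.948013, cos λ = 0.318231.
East component: ΔE = −sin λ·ΔX + cos λ·ΔY = −(0.948013)(604) + (0.318231)(64) = -552.23 m.
1° of latitude spans πR/180 = 111195 m; at latitude φ, 1° of longitude spans that × cos φ = 109370.3 m, so Δλ = -552.23 / 109370.3 × 3600 = -18.177″.

Δλ = -18.2″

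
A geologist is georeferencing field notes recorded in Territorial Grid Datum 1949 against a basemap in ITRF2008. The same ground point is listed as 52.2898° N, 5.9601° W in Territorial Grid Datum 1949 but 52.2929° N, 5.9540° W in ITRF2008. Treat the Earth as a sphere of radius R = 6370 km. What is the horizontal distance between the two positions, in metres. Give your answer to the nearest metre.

539 m

Δφ = 52.2929° − 52.2898° = +0.0031°; Δλ = -5.9540° − -5.9601° = +0.0061°.
1° along a meridian = πR/180 = 111177 m.
ΔN = Δφ × 111177 = 344.7 m; ΔE = Δλ × 111177 × cos(52.2898°) = +0.0061 × 111177 × 0.611668 = 414.8 m.
Distance = √(ΔE² + ΔN²) = √(414.8² + 344.7²) = 539.3 m.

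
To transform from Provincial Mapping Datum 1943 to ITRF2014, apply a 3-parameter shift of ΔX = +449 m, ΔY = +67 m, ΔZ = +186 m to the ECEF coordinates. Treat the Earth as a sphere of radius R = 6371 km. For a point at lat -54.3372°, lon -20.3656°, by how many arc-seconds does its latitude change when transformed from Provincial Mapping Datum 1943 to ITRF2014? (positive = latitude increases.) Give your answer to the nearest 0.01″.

sin φ = -0.812462, cos φ = 0.583014, sin λ = -0.348009, cos λ = 0.937491.
North component: ΔN = −sin φ cos λ·ΔX − sin φ sin λ·ΔY + cos φ·ΔZ = −(-0.812462)(0.937491)(449) − (-0.812462)(-0.348009)(67) + (0.583014)(186) = 431.49 m.
1° of latitude spans πR/180 = 111195 m, so Δφ = 431.49 / 111195 × 3600 = 13.970″.

Δφ = 13.97″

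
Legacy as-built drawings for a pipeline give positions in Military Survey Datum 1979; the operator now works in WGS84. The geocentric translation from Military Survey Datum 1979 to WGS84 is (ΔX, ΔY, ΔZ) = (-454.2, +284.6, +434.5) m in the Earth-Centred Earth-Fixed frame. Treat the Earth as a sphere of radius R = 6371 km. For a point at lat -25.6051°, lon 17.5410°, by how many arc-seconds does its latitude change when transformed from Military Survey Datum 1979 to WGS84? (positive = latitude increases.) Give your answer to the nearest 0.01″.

Δφ = 7.83″

sin φ = -0.432166, cos φ = 0.901794, sin λ = 0.301388, cos λ = 0.953502.
North component: ΔN = −sin φ cos λ·ΔX − sin φ sin λ·ΔY + cos φ·ΔZ = −(-0.432166)(0.953502)(-454.2) − (-0.432166)(0.301388)(284.6) + (0.901794)(434.5) = 241.74 m.
1° of latitude spans πR/180 = 111195 m, so Δφ = 241.74 / 111195 × 3600 = 7.826″.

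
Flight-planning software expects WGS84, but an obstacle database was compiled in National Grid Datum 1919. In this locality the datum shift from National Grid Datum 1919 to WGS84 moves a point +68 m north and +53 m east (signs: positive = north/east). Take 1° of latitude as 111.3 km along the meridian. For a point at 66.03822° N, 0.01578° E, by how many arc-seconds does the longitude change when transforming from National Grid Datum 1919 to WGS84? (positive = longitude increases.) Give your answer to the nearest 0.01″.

At latitude 66.03822°, cos φ = 0.406127.
1° of longitude at this latitude = 111.3 × cos φ = 45.20 km, so Δλ = 53.0 / 45202.0 = 0.0011725° = 4.221″.

Δλ = 4.22″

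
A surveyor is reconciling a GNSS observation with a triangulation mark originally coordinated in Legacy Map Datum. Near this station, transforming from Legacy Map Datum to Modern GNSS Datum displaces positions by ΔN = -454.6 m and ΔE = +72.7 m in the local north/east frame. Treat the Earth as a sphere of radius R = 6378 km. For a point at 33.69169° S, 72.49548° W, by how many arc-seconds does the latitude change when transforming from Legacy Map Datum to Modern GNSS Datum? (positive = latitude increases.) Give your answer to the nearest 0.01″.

Δφ = -14.70″

On a sphere of radius R, 1 rad of latitude = R, so Δφ = ΔN / R = -454.6 / 6378000 = -7.1276e-05 rad = -14.702″.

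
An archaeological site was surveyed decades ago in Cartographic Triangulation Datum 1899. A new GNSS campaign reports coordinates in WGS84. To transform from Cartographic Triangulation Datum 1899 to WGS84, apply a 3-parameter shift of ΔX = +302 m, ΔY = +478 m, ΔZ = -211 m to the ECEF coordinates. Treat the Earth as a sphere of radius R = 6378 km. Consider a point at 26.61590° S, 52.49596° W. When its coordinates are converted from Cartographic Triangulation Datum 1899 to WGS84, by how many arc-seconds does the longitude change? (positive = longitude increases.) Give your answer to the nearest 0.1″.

sin φ = -0.448007, cos φ = 0.894030, sin λ = -0.793310, cos λ = 0.608817.
East component: ΔE = −sin λ·ΔX + cos λ·ΔY = −(-0.793310)(302) + (0.608817)(478) = 530.59 m.
1° of latitude spans πR/180 = 111317 m; at latitude φ, 1° of longitude spans that × cos φ = 99520.8 m, so Δλ = 530.59 / 99520.8 × 3600 = 19.193″.

Δλ = 19.2″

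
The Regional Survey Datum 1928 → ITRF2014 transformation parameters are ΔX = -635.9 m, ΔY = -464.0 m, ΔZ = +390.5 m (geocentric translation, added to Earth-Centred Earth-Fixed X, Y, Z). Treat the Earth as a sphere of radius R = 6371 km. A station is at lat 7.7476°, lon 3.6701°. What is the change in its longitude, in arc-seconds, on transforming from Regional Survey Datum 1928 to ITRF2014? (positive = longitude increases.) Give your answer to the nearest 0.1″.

sin φ = 0.134809, cos φ = 0.990872, sin λ = 0.064012, cos λ = 0.997949.
East component: ΔE = −sin λ·ΔX + cos λ·ΔY = −(0.064012)(-635.9) + (0.997949)(-464.0) = -422.34 m.
1° of latitude spans πR/180 = 111195 m; at latitude φ, 1° of longitude spans that × cos φ = 110179.9 m, so Δλ = -422.34 / 110179.9 × 3600 = -13.800″.

Δλ = -13.8″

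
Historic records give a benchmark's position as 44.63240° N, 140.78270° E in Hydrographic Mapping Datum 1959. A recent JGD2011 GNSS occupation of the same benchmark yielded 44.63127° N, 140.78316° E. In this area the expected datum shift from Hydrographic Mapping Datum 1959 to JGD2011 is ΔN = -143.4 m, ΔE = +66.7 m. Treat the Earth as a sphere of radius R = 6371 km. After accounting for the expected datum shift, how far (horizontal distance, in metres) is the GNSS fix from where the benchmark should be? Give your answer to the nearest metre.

35 m

Observed coordinate differences: Δφ = -0.00113°, Δλ = +0.00046°.
Converting to metres (1° lat = 111195 m, cos φ = 0.711629): observed ΔN = -125.7 m, observed ΔE = 36.4 m.
Subtracting the expected shift leaves a residual of -125.7 − (-143.4) = 17.7 m north and 36.4 − (66.7) = -30.3 m east.
Residual distance = √(17.7² + (-30.3)²) = 35.1 m.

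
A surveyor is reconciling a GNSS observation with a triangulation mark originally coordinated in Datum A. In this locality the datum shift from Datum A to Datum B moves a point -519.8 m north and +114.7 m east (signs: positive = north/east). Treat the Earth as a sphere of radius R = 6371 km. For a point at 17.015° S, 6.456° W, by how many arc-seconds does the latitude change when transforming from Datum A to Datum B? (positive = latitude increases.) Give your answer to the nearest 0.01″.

On a sphere of radius R, 1 rad of latitude = R, so Δφ = ΔN / R = -519.8 / 6371000 = -8.1588e-05 rad = -16.829″.

Δφ = -16.83″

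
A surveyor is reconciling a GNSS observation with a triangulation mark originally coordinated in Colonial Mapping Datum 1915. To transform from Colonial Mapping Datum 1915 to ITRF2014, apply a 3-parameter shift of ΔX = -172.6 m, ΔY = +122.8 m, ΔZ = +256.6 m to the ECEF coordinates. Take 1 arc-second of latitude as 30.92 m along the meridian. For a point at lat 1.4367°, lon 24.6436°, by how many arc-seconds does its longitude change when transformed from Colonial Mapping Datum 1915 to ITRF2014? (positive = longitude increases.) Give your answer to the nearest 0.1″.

Δλ = 5.9″

sin φ = 0.025073, cos φ = 0.999686, sin λ = 0.416973, cos λ = 0.908919.
East component: ΔE = −sin λ·ΔX + cos λ·ΔY = −(0.416973)(-172.6) + (0.908919)(122.8) = 183.58 m.
1° of latitude spans 3600 × 30.92 = 111312 m; at latitude φ, 1° of longitude spans that × cos φ = 111277.0 m, so Δλ = 183.58 / 111277.0 × 3600 = 5.939″.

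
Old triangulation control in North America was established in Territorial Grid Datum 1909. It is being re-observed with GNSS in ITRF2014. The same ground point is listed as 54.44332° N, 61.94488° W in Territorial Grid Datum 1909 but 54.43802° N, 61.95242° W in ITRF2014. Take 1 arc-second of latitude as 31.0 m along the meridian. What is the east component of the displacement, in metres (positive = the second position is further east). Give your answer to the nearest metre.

Δφ = 54.43802° − 54.44332° = -0.00530°; Δλ = -61.95242° − -61.94488° = -0.00754°.
1° of latitude = 3600 × 31.00 = 111600 m.
ΔN = Δφ × 111600 = -591.5 m; ΔE = Δλ × 111600 × cos(54.44332°) = -0.00754 × 111600 × 0.581508 = -489.3 m.

ΔE = -489 m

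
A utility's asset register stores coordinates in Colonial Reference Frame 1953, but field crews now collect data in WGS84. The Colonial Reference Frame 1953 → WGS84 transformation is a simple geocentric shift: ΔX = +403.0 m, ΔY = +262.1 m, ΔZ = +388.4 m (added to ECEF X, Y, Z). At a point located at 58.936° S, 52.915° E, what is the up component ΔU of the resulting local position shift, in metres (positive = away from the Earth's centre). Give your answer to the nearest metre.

ΔU = -99 m

The local up (radial) axis is (cos φ cos λ, cos φ sin λ, sin φ), giving ΔU = 125.391 + 107.888 − 332.700 = -99.42 m.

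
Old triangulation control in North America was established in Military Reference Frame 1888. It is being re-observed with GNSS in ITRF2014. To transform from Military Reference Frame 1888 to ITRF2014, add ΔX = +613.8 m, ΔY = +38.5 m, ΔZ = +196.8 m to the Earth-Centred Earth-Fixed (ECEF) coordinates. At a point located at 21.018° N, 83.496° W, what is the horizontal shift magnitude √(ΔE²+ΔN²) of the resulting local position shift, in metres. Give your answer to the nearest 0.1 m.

At φ = 21.018°, λ = -83.496°: sin φ = 0.358661, cos φ = 0.933468, sin λ = -0.993564, cos λ = 0.113273.
ΔE = −sin λ·ΔX + cos λ·ΔY = −(-0.993564)·(613.8) + (0.113273)·(38.5) = 614.21 m.
ΔN = −sin φ cos λ·ΔX − sin φ sin λ·ΔY + cos φ·ΔZ = −(0.358661)(0.113273)(613.8) − (0.358661)(-0.993564)(38.5) + (0.933468)(196.8) = 172.49 m.
Horizontal magnitude = √(ΔE² + ΔN²) = √(614.21² + 172.49²) = 637.97 m.

638.0 m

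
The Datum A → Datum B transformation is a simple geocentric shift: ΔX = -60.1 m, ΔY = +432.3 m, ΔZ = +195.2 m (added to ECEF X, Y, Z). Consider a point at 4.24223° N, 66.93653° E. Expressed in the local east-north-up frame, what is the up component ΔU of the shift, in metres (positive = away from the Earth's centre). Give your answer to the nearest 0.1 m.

ΔU = 387.6 m

The local up (radial) axis is (cos φ cos λ, cos φ sin λ, sin φ), giving ΔU = -23.480 + 396.657 + 14.440 = 387.62 m.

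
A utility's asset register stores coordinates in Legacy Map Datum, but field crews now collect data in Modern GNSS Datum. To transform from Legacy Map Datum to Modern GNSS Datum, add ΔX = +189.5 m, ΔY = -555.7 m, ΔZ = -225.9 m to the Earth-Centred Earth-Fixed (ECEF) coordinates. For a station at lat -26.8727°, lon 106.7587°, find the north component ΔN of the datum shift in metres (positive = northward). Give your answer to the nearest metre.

At φ = -26.8727°, λ = 106.7587°: sin φ = -0.452010, cos φ = 0.892013, sin λ = 0.957528, cos λ = -0.288342.
ΔN = −sin φ cos λ·ΔX − sin φ sin λ·ΔY + cos φ·ΔZ = −(-0.452010)(-0.288342)(189.5) − (-0.452010)(0.957528)(-555.7) + (0.892013)(-225.9) = -466.72 m.

ΔN = -467 m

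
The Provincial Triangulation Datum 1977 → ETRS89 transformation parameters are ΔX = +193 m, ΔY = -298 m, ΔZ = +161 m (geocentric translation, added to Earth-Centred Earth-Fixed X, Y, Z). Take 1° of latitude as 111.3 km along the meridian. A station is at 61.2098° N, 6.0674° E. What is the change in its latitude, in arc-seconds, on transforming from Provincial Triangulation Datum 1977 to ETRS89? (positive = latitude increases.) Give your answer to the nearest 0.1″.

sin φ = 0.876389, cos φ = 0.481604, sin λ = 0.105698, cos λ = 0.994398.
North component: ΔN = −sin φ cos λ·ΔX − sin φ sin λ·ΔY + cos φ·ΔZ = −(0.876389)(0.994398)(193) − (0.876389)(0.105698)(-298) + (0.481604)(161) = -63.05 m.
1° of latitude spans 111300 m, so Δφ = -63.05 / 111300 × 3600 = -2.039″.

Δφ = -2.0″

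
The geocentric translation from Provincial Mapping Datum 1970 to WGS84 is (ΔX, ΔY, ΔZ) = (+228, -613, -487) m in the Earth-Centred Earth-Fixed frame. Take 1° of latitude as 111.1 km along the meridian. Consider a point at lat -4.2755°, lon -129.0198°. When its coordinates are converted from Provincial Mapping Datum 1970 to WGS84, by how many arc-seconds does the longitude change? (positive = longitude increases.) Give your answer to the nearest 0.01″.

sin φ = -0.074552, cos φ = 0.997217, sin λ = -0.776928, cos λ = -0.629589.
East component: ΔE = −sin λ·ΔX + cos λ·ΔY = −(-0.776928)(228) + (-0.629589)(-613) = 563.08 m.
1° of latitude spans 111100 m; at latitude φ, 1° of longitude spans that × cos φ = 110790.8 m, so Δλ = 563.08 / 110790.8 × 3600 = 18.296″.

Δλ = 18.30″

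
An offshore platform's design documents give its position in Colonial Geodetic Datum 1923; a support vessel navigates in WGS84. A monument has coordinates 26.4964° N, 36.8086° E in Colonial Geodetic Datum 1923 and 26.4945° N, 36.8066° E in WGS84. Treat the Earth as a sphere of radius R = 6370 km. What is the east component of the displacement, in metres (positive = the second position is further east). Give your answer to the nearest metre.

ΔE = -199 m

Δφ = 26.4945° − 26.4964° = -0.0019°; Δλ = 36.8066° − 36.8086° = -0.0020°.
1° along a meridian = πR/180 = 111177 m.
ΔN = Δφ × 111177 = -211.2 m; ΔE = Δλ × 111177 × cos(26.4964°) = -0.0020 × 111177 × 0.894962 = -199.0 m.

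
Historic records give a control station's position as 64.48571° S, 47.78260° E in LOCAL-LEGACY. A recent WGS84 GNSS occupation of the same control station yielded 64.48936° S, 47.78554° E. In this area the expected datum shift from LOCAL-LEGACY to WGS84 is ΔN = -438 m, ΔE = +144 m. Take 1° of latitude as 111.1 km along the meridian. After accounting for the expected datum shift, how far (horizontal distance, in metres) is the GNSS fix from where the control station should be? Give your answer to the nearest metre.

33 m

Observed coordinate differences: Δφ = -0.00365°, Δλ = +0.00294°.
Converting to metres (1° lat = 111100 m, cos φ = 0.430736): observed ΔN = -405.5 m, observed ΔE = 140.7 m.
Subtracting the expected shift leaves a residual of -405.5 − (-438) = 32.5 m north and 140.7 − (144) = -3.3 m east.
Residual distance = √(32.5² + (-3.3)²) = 32.7 m.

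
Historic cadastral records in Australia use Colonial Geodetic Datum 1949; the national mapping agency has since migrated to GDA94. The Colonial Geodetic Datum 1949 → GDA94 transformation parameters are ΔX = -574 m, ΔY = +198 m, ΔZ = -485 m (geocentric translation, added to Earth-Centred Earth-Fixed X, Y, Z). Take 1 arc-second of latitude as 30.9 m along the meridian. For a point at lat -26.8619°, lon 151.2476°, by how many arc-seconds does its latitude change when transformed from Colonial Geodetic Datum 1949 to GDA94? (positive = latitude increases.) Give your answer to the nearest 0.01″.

Δφ = -5.25″

sin φ = -0.451842, cos φ = 0.892098, sin λ = 0.481025, cos λ = -0.876707.
North component: ΔN = −sin φ cos λ·ΔX − sin φ sin λ·ΔY + cos φ·ΔZ = −(-0.451842)(-0.876707)(-574) − (-0.451842)(0.481025)(198) + (0.892098)(-485) = -162.25 m.
1° of latitude spans 3600 × 30.90 = 111240 m, so Δφ = -162.25 / 111240 × 3600 = -5.251″.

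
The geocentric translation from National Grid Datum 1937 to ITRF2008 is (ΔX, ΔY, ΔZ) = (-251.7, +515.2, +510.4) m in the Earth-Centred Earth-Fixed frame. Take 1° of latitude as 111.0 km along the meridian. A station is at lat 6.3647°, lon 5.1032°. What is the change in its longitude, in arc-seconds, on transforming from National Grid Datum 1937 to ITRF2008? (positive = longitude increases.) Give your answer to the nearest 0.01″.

Δλ = 17.48″

sin φ = 0.110857, cos φ = 0.993836, sin λ = 0.088950, cos λ = 0.996036.
East component: ΔE = −sin λ·ΔX + cos λ·ΔY = −(0.088950)(-251.7) + (0.996036)(515.2) = 535.55 m.
1° of latitude spans 111000 m; at latitude φ, 1° of longitude spans that × cos φ = 110315.8 m, so Δλ = 535.55 / 110315.8 × 3600 = 17.477″.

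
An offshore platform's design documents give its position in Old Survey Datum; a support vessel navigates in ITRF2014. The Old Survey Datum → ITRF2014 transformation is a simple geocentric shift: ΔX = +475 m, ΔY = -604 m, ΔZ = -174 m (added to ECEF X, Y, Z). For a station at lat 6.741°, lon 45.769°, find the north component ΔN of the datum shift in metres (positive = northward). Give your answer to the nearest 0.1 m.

ΔN = -160.9 m

At φ = 6.741°, λ = 45.769°: sin φ = 0.117381, cos φ = 0.993087, sin λ = 0.716533, cos λ = 0.697553.
ΔN = −sin φ cos λ·ΔX − sin φ sin λ·ΔY + cos φ·ΔZ = −(0.117381)(0.697553)(475) − (0.117381)(0.716533)(-604) + (0.993087)(-174) = -160.89 m.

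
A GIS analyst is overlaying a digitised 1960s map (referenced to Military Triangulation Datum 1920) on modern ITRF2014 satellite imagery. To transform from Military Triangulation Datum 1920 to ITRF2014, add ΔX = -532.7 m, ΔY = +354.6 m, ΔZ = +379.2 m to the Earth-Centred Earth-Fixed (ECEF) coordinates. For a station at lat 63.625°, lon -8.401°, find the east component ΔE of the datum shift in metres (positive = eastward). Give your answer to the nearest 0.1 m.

At φ = 63.625°, λ = -8.401°: sin φ = 0.895906, cos φ = 0.444244, sin λ = -0.146100, cos λ = 0.989270.
ΔE = −sin λ·ΔX + cos λ·ΔY = −(-0.146100)·(-532.7) + (0.989270)·(354.6) = 272.97 m.

ΔE = 273.0 m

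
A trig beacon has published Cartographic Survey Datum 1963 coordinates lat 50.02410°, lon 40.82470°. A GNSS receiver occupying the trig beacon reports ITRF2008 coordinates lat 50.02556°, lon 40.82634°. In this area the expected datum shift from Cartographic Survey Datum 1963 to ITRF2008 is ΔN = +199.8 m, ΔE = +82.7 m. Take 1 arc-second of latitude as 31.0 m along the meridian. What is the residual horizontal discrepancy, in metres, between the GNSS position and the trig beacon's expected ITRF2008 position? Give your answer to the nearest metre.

Observed coordinate differences: Δφ = +0.00146°, Δλ = +0.00164°.
Converting to metres (1° lat = 111600 m, cos φ = 0.642465): observed ΔN = 162.9 m, observed ΔE = 117.6 m.
Subtracting the expected shift leaves a residual of 162.9 − (199.8) = -36.9 m north and 117.6 − (82.7) = 34.9 m east.
Residual distance = √((-36.9)² + 34.9²) = 50.8 m.

51 m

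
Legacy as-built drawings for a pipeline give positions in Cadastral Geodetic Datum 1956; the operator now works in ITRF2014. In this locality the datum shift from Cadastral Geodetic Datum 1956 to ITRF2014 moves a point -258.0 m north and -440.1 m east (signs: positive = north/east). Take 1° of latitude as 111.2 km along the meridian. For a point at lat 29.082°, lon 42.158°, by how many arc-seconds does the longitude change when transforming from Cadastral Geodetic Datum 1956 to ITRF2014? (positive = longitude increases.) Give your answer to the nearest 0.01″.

Δλ = -16.30″

At latitude 29.082°, cos φ = 0.873925.
1° of longitude at this latitude = 111.2 × cos φ = 97.18 km, so Δλ = -440.1 / 97180.5 = -0.0045287° = -16.303″.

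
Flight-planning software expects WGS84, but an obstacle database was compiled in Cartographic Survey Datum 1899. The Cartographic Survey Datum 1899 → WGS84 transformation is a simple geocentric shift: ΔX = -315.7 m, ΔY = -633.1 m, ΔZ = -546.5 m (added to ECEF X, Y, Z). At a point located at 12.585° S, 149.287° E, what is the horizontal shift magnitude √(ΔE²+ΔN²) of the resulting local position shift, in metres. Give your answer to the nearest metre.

At φ = -12.585°, λ = 149.287°: sin φ = -0.217888, cos φ = 0.975974, sin λ = 0.510738, cos λ = -0.859736.
ΔE = −sin λ·ΔX + cos λ·ΔY = −(0.510738)·(-315.7) + (-0.859736)·(-633.1) = 705.54 m.
ΔN = −sin φ cos λ·ΔX − sin φ sin λ·ΔY + cos φ·ΔZ = −(-0.217888)(-0.859736)(-315.7) − (-0.217888)(0.510738)(-633.1) + (0.975974)(-546.5) = -544.68 m.
Horizontal magnitude = √(ΔE² + ΔN²) = √(705.54² + (-544.68)²) = 891.33 m.

891 m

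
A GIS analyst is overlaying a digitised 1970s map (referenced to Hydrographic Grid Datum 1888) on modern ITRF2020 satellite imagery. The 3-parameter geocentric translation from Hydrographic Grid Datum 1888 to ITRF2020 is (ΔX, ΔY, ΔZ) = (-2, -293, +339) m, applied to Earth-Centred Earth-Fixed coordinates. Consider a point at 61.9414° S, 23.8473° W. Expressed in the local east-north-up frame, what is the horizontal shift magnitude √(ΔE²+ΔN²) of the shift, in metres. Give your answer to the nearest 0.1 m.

375.6 m

The local east axis at (φ, λ) is (−sin λ, cos λ, 0), so ΔE = −sin(-23.8473°)·(-2) + cos(-23.8473°)·(-293) = -268.79 m.
The local north axis is (−sin φ cos λ, −sin φ sin λ, cos φ), giving ΔN = -1.614 + 104.537 + 159.457 = 262.38 m.
Horizontal magnitude = √(ΔE² + ΔN²) = √((-268.79)² + 262.38²) = 375.62 m.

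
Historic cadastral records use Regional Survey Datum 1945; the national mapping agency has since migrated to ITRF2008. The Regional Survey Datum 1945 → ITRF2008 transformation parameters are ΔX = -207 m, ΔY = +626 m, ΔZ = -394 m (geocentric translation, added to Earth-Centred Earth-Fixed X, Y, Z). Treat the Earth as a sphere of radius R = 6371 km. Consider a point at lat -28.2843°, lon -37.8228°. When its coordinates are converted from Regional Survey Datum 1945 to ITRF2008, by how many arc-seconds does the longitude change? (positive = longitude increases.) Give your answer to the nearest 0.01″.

Δλ = 13.51″

sin φ = -0.473847, cos φ = 0.880607, sin λ = -0.613221, cos λ = 0.789911.
East component: ΔE = −sin λ·ΔX + cos λ·ΔY = −(-0.613221)(-207) + (0.789911)(626) = 367.55 m.
1° of latitude spans πR/180 = 111195 m; at latitude φ, 1° of longitude spans that × cos φ = 97919.1 m, so Δλ = 367.55 / 97919.1 × 3600 = 13.513″.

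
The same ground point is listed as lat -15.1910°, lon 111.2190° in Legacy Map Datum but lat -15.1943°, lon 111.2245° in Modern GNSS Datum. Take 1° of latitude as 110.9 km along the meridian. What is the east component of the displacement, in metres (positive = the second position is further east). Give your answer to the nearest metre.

ΔE = 589 m

Δφ = -15.1943° − -15.1910° = -0.0033°; Δλ = 111.2245° − 111.2190° = +0.0055°.
ΔN = Δφ × 110900 = -366.0 m; ΔE = Δλ × 110900 × cos(-15.1910°) = +0.0055 × 110900 × 0.965058 = 588.6 m.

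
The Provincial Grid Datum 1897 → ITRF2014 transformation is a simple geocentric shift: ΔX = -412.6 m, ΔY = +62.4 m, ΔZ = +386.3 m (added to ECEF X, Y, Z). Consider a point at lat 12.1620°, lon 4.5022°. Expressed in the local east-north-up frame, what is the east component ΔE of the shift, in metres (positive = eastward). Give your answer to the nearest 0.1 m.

The local east axis at (φ, λ) is (−sin λ, cos λ, 0), so ΔE = −sin(4.5022°)·(-412.6) + cos(4.5022°)·62.4 = 94.60 m.

ΔE = 94.6 m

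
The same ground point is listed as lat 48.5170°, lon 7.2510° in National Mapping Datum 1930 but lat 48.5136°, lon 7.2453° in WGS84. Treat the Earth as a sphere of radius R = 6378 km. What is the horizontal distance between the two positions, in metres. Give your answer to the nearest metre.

566 m

Δφ = 48.5136° − 48.5170° = -0.0034°; Δλ = 7.2453° − 7.2510° = -0.0057°.
1° along a meridian = πR/180 = 111317 m.
ΔN = Δφ × 111317 = -378.5 m; ΔE = Δλ × 111317 × cos(48.5170°) = -0.0057 × 111317 × 0.662398 = -420.3 m.
Distance = √(ΔE² + ΔN²) = √((-420.3)² + (-378.5)²) = 565.6 m.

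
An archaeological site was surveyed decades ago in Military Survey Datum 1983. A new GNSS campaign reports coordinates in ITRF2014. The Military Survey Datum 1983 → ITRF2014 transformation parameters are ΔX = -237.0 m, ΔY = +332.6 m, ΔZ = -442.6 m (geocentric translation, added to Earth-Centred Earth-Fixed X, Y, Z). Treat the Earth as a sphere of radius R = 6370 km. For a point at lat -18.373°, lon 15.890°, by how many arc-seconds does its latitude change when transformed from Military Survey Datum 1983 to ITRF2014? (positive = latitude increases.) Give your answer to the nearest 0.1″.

sin φ = -0.315202, cos φ = 0.949025, sin λ = 0.273791, cos λ = 0.961789.
North component: ΔN = −sin φ cos λ·ΔX − sin φ sin λ·ΔY + cos φ·ΔZ = −(-0.315202)(0.961789)(-237.0) − (-0.315202)(0.273791)(332.6) + (0.949025)(-442.6) = -463.18 m.
1° of latitude spans πR/180 = 111177 m, so Δφ = -463.18 / 111177 × 3600 = -14.998″.

Δφ = -15.0″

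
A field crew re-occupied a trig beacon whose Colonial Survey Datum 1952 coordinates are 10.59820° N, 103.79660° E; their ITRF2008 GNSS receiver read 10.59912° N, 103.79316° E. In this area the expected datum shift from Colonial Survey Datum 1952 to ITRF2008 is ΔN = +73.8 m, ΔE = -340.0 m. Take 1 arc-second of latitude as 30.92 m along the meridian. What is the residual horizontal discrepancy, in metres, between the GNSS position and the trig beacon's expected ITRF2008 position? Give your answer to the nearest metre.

Observed coordinate differences: Δφ = +0.00092°, Δλ = -0.00344°.
Converting to metres (1° lat = 111312 m, cos φ = 0.982941): observed ΔN = 102.4 m, observed ΔE = -376.4 m.
Subtracting the expected shift leaves a residual of 102.4 − (73.8) = 28.6 m north and -376.4 − (-340.0) = -36.4 m east.
Residual distance = √(28.6² + (-36.4)²) = 46.3 m.

46 m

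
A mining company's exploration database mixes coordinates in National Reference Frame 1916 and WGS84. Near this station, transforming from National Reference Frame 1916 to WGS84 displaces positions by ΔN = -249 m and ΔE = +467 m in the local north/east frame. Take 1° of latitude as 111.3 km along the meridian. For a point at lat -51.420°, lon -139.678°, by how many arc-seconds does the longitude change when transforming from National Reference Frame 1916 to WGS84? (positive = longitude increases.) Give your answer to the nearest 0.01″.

At latitude -51.420°, cos φ = 0.623607.
1° of longitude at this latitude = 111.3 × cos φ = 69.41 km, so Δλ = 467.0 / 69407.4 = 0.0067284° = 24.222″.

Δλ = 24.22″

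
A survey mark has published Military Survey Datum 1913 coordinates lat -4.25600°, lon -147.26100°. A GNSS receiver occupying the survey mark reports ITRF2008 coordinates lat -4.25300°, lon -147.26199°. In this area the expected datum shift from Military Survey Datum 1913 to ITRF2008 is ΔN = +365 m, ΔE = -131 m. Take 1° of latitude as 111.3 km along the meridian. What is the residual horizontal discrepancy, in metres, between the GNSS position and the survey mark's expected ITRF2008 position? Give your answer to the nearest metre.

38 m

Observed coordinate differences: Δφ = +0.00300°, Δλ = -0.00099°.
Converting to metres (1° lat = 111300 m, cos φ = 0.997242): observed ΔN = 333.9 m, observed ΔE = -109.9 m.
Subtracting the expected shift leaves a residual of 333.9 − (365) = -31.1 m north and -109.9 − (-131) = 21.1 m east.
Residual distance = √((-31.1)² + 21.1²) = 37.6 m.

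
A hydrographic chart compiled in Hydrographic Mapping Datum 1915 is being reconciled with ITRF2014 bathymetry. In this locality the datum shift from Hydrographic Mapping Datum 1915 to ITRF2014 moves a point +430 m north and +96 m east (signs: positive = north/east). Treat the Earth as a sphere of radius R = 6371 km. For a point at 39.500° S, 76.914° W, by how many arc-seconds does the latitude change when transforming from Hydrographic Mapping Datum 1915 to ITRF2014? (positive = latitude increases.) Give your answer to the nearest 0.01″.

Δφ = 13.92″

On a sphere of radius R, 1 rad of latitude = R, so Δφ = ΔN / R = 430.0 / 6371000 = 6.7493e-05 rad = 13.921″.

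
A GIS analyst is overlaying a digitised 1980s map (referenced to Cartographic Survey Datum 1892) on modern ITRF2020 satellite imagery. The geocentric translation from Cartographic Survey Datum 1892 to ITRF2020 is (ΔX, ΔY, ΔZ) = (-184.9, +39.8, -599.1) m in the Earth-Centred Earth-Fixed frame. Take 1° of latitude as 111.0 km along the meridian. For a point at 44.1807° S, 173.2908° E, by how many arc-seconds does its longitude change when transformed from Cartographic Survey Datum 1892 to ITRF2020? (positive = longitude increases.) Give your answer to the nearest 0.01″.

sin φ = -0.696924, cos φ = 0.717145, sin λ = 0.116830, cos λ = -0.993152.
East component: ΔE = −sin λ·ΔX + cos λ·ΔY = −(0.116830)(-184.9) + (-0.993152)(39.8) = -17.93 m.
1° of latitude spans 111000 m; at latitude φ, 1° of longitude spans that × cos φ = 79603.1 m, so Δλ = -17.93 / 79603.1 × 3600 = -0.811″.

Δλ = -0.81″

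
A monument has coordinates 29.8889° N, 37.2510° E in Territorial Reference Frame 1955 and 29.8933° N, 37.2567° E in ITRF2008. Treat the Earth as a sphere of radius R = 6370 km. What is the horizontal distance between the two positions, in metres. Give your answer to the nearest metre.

Δφ = 29.8933° − 29.8889° = +0.0044°; Δλ = 37.2567° − 37.2510° = +0.0057°.
1° along a meridian = πR/180 = 111177 m.
ΔN = Δφ × 111177 = 489.2 m; ΔE = Δλ × 111177 × cos(29.8889°) = +0.0057 × 111177 × 0.866993 = 549.4 m.
Distance = √(ΔE² + ΔN²) = √(549.4² + 489.2²) = 735.6 m.

736 m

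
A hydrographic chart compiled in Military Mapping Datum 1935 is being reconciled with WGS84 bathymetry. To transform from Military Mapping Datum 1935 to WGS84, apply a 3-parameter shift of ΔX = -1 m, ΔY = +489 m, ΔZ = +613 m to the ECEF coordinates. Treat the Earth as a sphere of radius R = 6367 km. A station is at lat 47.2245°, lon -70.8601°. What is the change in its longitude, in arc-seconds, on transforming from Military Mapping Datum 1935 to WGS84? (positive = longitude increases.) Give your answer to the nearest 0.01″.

sin φ = 0.734020, cos φ = 0.679127, sin λ = -0.944721, cos λ = 0.327876.
East component: ΔE = −sin λ·ΔX + cos λ·ΔY = −(-0.944721)(-1) + (0.327876)(489) = 159.39 m.
1° of latitude spans πR/180 = 111125 m; at latitude φ, 1° of longitude spans that × cos φ = 75468.1 m, so Δλ = 159.39 / 75468.1 × 3600 = 7.603″.

Δλ = 7.60″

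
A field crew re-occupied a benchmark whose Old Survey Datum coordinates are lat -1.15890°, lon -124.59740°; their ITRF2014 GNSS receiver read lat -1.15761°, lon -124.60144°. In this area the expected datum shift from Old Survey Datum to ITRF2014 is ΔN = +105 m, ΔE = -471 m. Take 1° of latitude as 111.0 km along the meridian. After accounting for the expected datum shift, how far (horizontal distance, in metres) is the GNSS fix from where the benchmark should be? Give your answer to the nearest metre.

44 m

Observed coordinate differences: Δφ = +0.00129°, Δλ = -0.00404°.
Converting to metres (1° lat = 111000 m, cos φ = 0.999795): observed ΔN = 143.2 m, observed ΔE = -448.3 m.
Subtracting the expected shift leaves a residual of 143.2 − (105) = 38.2 m north and -448.3 − (-471) = 22.7 m east.
Residual distance = √(38.2² + 22.7²) = 44.4 m.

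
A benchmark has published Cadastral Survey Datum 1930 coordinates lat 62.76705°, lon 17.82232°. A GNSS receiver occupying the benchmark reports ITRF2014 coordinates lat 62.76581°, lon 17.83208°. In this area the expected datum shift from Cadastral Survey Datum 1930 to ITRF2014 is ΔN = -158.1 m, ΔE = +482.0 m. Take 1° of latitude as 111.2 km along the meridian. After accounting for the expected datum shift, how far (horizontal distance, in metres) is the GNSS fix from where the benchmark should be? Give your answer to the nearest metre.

25 m

Observed coordinate differences: Δφ = -0.00124°, Δλ = +0.00976°.
Converting to metres (1° lat = 111200 m, cos φ = 0.457609): observed ΔN = -137.9 m, observed ΔE = 496.6 m.
Subtracting the expected shift leaves a residual of -137.9 − (-158.1) = 20.2 m north and 496.6 − (482.0) = 14.6 m east.
Residual distance = √(20.2² + 14.6²) = 25.0 m.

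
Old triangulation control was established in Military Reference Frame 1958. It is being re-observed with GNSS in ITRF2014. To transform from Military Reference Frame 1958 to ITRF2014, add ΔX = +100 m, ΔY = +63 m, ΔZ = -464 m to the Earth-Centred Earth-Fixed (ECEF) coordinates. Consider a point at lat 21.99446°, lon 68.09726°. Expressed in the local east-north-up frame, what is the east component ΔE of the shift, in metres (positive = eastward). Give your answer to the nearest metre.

ΔE = -69 m

At φ = 21.99446°, λ = 68.09726°: sin φ = 0.374517, cos φ = 0.927220, sin λ = 0.927818, cos λ = 0.373032.
ΔE = −sin λ·ΔX + cos λ·ΔY = −(0.927818)·(100) + (0.373032)·(63) = -69.28 m.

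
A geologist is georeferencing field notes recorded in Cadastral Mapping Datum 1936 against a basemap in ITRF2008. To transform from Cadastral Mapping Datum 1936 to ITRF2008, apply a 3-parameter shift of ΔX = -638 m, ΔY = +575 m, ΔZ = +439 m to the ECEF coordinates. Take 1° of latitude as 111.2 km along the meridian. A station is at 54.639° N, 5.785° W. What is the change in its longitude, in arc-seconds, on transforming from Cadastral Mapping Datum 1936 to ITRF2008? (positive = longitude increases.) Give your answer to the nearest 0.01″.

sin φ = 0.815522, cos φ = 0.578726, sin λ = -0.100796, cos λ = 0.994907.
East component: ΔE = −sin λ·ΔX + cos λ·ΔY = −(-0.100796)(-638) + (0.994907)(575) = 507.76 m.
1° of latitude spans 111200 m; at latitude φ, 1° of longitude spans that × cos φ = 64354.4 m, so Δλ = 507.76 / 64354.4 × 3600 = 28.404″.

Δλ = 28.40″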